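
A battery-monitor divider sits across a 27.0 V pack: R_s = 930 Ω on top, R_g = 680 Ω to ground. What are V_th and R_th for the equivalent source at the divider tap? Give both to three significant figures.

V_th is the open-circuit tap voltage: 27.0 × 680/(930 + 680) = 11.4 V.
With the supply zeroed, R_s and R_g appear in parallel from the tap: R_th = R_s‖R_g = (930 × 680)/1610 = 393 Ω.

V_th = 11.4 V, R_th = 393 Ω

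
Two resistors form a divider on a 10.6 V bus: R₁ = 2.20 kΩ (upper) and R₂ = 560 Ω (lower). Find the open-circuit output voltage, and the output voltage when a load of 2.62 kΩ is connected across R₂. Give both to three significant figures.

Unloaded: 2.15 V; loaded: 1.84 V

Open-circuit: V = 10.6 × 560/(2200 + 560) = 2.15 V.
With the load, R₂ becomes R₂‖R_L = 461.4 Ω, so V = 10.6 × 461.4/2661 = 1.84 V.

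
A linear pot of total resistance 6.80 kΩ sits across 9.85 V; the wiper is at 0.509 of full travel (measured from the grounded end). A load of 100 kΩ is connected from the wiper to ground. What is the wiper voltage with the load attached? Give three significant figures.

V ≈ 4.93 V

The wiper splits the pot into (1−α)R = 3.339 kΩ above and αR = 3.461 kΩ below.
Lower section ‖ load = 3.345 kΩ.
V_wiper = 9.85 × 3.345/(3.339 + 3.345) = 4.93 V.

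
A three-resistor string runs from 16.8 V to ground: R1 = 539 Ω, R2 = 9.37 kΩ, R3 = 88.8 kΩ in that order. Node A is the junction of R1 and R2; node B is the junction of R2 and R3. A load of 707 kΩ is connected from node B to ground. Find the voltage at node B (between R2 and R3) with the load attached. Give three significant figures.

V ≈ 14.9 V

At node B, R3 is in parallel with the load: R3‖R_L = 78890 Ω.
Below node A the resistance is R2 + (R3‖R_L) = 88260 Ω, so V_A = 16.8 × 88260/88800 = 16.70 V.
Then V_B = V_A × (R3‖R_L)/(R2 + R3‖R_L) = 16.70 × 78890/88260 = 14.9 V.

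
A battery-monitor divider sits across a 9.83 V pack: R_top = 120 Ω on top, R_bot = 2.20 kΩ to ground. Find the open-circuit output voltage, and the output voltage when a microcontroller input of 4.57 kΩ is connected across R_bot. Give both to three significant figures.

Open-circuit: V = 9.83 × 2200/(120 + 2200) = 9.32 V.
With the load, R_bot becomes R_bot‖R_L = 1485 Ω, so V = 9.83 × 1485/1605 = 9.10 V.

Unloaded: 9.32 V; loaded: 9.10 V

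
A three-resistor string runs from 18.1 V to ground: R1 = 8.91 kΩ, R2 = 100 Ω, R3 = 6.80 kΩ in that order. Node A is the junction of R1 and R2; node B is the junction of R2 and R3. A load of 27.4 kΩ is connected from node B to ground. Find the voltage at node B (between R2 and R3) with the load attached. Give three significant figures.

V ≈ 6.82 V

At node B, R3 is in parallel with the load: R3‖R_L = 5448 Ω.
Below node A the resistance is R2 + (R3‖R_L) = 5548 Ω, so V_A = 18.1 × 5548/14460 = 6.946 V.
Then V_B = V_A × (R3‖R_L)/(R2 + R3‖R_L) = 6.946 × 5448/5548 = 6.82 V.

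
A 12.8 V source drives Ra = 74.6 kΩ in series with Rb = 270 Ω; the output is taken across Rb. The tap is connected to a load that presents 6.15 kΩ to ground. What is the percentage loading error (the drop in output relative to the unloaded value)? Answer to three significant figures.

4.19 %

The divider's output (Thévenin) resistance is Ra‖Rb = 269.0 Ω.
Fractional drop under load = R_th/(R_th + R_L) = 269.0 / (269.0 + 6150) = 0.04191.
So the output falls by 4.19 %.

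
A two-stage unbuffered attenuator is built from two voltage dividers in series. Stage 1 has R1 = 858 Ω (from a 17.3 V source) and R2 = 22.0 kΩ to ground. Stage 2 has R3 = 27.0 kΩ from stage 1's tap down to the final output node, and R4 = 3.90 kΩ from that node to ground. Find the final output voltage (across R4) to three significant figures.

V_out ≈ 2.05 V

Stage 2 presents R3+R4 = 30900 Ω as a load on stage 1's tap.
Stage 1's lower leg becomes R2‖(R3+R4) = 12850 Ω, so V_mid = 17.3 × 12850/13710 = 16.22 V.
Stage 2 is itself unloaded: V_out = V_mid × R4/(R3+R4) = 16.22 × 3900/30900 = 2.05 V.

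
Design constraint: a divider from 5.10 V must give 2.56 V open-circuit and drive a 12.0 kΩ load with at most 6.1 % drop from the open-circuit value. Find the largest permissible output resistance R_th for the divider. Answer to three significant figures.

Loading drop = R_th/(R_th + R_L) ≤ 0.0610, so R_th ≤ R_L · ε/(1−ε) = 12.0 kΩ × 0.0610/0.9390 = 780 Ω.
(Any R1, R2 with R2/(R1+R2) = 0.502 and R1‖R2 ≤ 780 Ω will meet the spec.)

R_th ≤ 780 Ω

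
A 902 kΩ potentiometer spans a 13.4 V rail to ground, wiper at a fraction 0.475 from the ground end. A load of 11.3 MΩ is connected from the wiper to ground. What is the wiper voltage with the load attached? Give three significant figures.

The wiper splits the pot into (1−α)R = 473.6 kΩ above and αR = 428.4 kΩ below.
Lower section ‖ load = 412.8 kΩ.
V_wiper = 13.4 × 412.8/(473.6 + 412.8) = 6.24 V.

V ≈ 6.24 V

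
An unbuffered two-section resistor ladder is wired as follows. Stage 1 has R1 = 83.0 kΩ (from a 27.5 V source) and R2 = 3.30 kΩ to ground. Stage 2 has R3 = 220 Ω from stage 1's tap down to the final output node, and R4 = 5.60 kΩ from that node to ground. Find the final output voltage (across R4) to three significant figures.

V_out ≈ 0.655 V

Stage 2 presents R3+R4 = 5820 Ω as a load on stage 1's tap.
Stage 1's lower leg becomes R2‖(R3+R4) = 2106 Ω, so V_mid = 27.5 × 2106/85110 = 0.6805 V.
Stage 2 is itself unloaded: V_out = V_mid × R4/(R3+R4) = 0.6805 × 5600/5820 = 0.655 V.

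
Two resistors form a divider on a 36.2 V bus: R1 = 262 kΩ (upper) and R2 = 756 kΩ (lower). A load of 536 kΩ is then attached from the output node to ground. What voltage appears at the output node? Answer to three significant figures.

The load sits in parallel with R2: R2‖R_L = (756 × 536) / (756 + 536) = 313.6 kΩ.
V_out = 36.2 × 313.6 / (262 + 313.6) = 36.2 × 313.6/575.6 = 19.7 V.

V_out ≈ 19.7 V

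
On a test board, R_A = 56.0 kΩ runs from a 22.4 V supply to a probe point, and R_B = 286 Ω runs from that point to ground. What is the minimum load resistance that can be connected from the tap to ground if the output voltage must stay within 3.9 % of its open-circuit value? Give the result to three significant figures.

R_L(min) ≈ 7.01 kΩ

Output resistance R_th = R_A‖R_B = (56000 × 286)/56290 = 284.5 Ω.
The fractional drop is R_th/(R_th + R_L); requiring this ≤ 0.0390 gives R_L ≥ R_th(1/0.0390 − 1) = 284.5 × 24.64 = 7.01 kΩ.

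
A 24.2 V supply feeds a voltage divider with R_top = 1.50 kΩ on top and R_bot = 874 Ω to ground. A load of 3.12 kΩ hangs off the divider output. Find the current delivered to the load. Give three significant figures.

R_bot‖R_L = 682.7 Ω; V_out = 24.2 × 682.7/2183 = 7.570 V.
I_L = V_out / R_L = 7.570 / 3.12 kΩ = 2.43 mA.

I_L ≈ 2.43 mA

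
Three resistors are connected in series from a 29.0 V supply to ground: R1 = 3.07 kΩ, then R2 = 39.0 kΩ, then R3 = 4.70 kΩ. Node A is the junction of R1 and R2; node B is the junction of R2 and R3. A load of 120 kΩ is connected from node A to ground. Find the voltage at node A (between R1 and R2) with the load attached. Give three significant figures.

Below node A the series string R2+R3 = 43.70 kΩ sits in parallel with the 120 kΩ load: 32.03 kΩ.
V_A = 29.0 × 32.03/(3.07 + 32.03) = 26.5 V.

V ≈ 26.5 V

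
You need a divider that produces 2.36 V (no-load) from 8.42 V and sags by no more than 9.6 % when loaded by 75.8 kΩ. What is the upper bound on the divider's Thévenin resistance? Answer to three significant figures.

R_th ≤ 8.05 kΩ

Loading drop = R_th/(R_th + R_L) ≤ 0.0960, so R_th ≤ R_L · ε/(1−ε) = 75.8 kΩ × 0.0960/0.9040 = 8.05 kΩ.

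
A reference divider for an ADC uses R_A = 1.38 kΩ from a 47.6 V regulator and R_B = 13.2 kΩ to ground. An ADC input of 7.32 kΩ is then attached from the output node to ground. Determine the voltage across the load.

V_out ≈ 36.8 V

The load sits in parallel with R_B: R_B‖R_L = (13.2 × 7.32) / (13.2 + 7.32) = 4.709 kΩ.
V_out = 47.6 × 4.709 / (1.38 + 4.709) = 47.6 × 4.709/6.089 = 36.8 V.
(Unloaded it would have been 43.1 V.)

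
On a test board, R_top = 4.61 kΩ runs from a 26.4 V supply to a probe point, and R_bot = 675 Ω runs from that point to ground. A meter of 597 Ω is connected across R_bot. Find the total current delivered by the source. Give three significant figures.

I ≈ 5.36 mA

R_bot‖R_L = 316.8 Ω, so the source sees R_top + R_bot‖R_L = 4927 Ω.
I = 26.4 V / 4927 Ω = 5.36 mA.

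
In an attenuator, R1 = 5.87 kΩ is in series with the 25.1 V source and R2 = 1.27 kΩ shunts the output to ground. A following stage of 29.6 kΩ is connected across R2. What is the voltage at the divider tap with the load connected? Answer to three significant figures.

The load sits in parallel with R2: R2‖R_L = (1.27 × 29.6) / (1.27 + 29.6) = 1.218 kΩ.
V_out = 25.1 × 1.218 / (5.87 + 1.218) = 25.1 × 1.218/7.088 = 4.31 V.

V_out ≈ 4.31 V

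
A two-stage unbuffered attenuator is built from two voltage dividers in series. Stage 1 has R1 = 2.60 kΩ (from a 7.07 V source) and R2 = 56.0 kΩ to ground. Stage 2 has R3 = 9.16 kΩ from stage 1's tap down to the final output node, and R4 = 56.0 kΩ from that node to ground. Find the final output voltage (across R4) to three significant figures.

V_out ≈ 5.59 V

Stage 2 presents R3+R4 = 65.16 kΩ as a load on stage 1's tap.
Stage 1's lower leg becomes R2‖(R3+R4) = 30.12 kΩ, so V_mid = 7.07 × 30.12/32.72 = 6.508 V.
Stage 2 is itself unloaded: V_out = V_mid × R4/(R3+R4) = 6.508 × 56.0/65.16 = 5.59 V.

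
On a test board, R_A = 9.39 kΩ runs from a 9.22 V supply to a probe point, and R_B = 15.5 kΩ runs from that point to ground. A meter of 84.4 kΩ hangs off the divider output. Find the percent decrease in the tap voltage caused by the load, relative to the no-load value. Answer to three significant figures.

6.48 %

The divider's output (Thévenin) resistance is R_A‖R_B = 5.848 kΩ.
Fractional drop under load = R_th/(R_th + R_L) = 5.848 / (5.848 + 84.4) = 0.06479.
So the output falls by 6.48 %.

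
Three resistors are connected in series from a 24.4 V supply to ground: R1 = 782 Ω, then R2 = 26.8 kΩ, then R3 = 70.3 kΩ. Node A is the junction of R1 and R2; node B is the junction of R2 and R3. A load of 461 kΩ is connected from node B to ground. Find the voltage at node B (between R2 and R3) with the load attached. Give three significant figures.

At node B, R3 is in parallel with the load: R3‖R_L = 61000 Ω.
Below node A the resistance is R2 + (R3‖R_L) = 87800 Ω, so V_A = 24.4 × 87800/88580 = 24.18 V.
Then V_B = V_A × (R3‖R_L)/(R2 + R3‖R_L) = 24.18 × 61000/87800 = 16.8 V.

V ≈ 16.8 V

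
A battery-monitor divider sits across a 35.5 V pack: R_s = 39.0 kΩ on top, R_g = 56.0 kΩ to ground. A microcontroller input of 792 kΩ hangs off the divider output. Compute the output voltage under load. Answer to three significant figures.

V_out ≈ 20.3 V

The load sits in parallel with R_g: R_g‖R_L = (56.0 × 792) / (56.0 + 792) = 52.30 kΩ.
V_out = 35.5 × 52.30 / (39.0 + 52.30) = 35.5 × 52.30/91.30 = 20.3 V.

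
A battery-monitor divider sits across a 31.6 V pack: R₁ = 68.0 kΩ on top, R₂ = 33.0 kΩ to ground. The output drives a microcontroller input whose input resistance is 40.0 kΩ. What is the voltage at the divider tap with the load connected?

The load sits in parallel with R₂: R₂‖R_L = (33.0 × 40.0) / (33.0 + 40.0) = 18.08 kΩ.
V_out = 31.6 × 18.08 / (68.0 + 18.08) = 31.6 × 18.08/86.08 = 6.64 V.
(Unloaded it would have been 10.3 V.)

V_out ≈ 6.64 V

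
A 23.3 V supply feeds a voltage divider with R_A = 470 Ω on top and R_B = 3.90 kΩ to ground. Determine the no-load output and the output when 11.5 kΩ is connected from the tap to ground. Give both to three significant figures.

Unloaded: 20.8 V; loaded: 20.1 V

Open-circuit: V = 23.3 × 3900/(470 + 3900) = 20.8 V.
With the load, R_B becomes R_B‖R_L = 2912 Ω, so V = 23.3 × 2912/3382 = 20.1 V.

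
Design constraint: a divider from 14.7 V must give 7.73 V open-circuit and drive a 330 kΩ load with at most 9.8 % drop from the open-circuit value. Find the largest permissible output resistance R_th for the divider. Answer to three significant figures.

R_th ≤ 35.9 kΩ

Loading drop = R_th/(R_th + R_L) ≤ 0.0980, so R_th ≤ R_L · ε/(1−ε) = 330 kΩ × 0.0980/0.9020 = 35.9 kΩ.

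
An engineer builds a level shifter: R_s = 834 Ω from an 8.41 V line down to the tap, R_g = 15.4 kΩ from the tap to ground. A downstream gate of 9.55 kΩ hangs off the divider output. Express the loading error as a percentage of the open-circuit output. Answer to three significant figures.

7.65 %

The divider's output (Thévenin) resistance is R_s‖R_g = 791.2 Ω.
Fractional drop under load = R_th/(R_th + R_L) = 791.2 / (791.2 + 9550) = 0.07651.
So the output falls by 7.65 %.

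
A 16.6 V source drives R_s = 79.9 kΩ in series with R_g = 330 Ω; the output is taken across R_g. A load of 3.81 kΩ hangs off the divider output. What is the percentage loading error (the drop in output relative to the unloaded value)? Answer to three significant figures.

The divider's output (Thévenin) resistance is R_s‖R_g = 328.6 Ω.
Fractional drop under load = R_th/(R_th + R_L) = 328.6 / (328.6 + 3810) = 0.07941.
So the output falls by 7.94 %.

7.94 %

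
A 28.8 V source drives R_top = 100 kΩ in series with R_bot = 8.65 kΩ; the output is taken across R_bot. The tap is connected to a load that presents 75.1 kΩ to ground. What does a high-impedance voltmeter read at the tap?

V_out ≈ 2.07 V

The load sits in parallel with R_bot: R_bot‖R_L = (8.65 × 75.1) / (8.65 + 75.1) = 7.757 kΩ.
V_out = 28.8 × 7.757 / (100 + 7.757) = 28.8 × 7.757/107.8 = 2.07 V.
(Unloaded it would have been 2.29 V.)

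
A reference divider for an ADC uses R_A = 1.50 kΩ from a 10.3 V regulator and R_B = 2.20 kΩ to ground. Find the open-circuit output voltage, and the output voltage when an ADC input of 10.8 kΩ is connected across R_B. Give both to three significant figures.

Unloaded: 6.12 V; loaded: 5.66 V

Open-circuit: V = 10.3 × 2.20/(1.50 + 2.20) = 6.12 V.
With the load, R_B becomes R_B‖R_L = 1.828 kΩ, so V = 10.3 × 1.828/3.328 = 5.66 V.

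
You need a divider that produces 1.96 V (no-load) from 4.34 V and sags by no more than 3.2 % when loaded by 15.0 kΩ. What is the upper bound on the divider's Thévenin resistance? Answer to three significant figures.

R_th ≤ 496 Ω

Loading drop = R_th/(R_th + R_L) ≤ 0.0320, so R_th ≤ R_L · ε/(1−ε) = 15.0 kΩ × 0.0320/0.9680 = 496 Ω.
(Any R1, R2 with R2/(R1+R2) = 0.452 and R1‖R2 ≤ 496 Ω will meet the spec.)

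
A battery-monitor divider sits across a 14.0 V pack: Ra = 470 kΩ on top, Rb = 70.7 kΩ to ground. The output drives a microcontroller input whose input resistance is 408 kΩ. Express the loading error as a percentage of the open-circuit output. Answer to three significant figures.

Unloaded V = 14.0 × 70.7/540.7 = 1.8306 V.
Loaded: Rb‖R_L = 60.26 kΩ, giving V = 14.0 × 60.26/530.3 = 1.5910 V.
Drop = (1.8306 − 1.5910) / 1.8306 = 13.1 %.

13.1 %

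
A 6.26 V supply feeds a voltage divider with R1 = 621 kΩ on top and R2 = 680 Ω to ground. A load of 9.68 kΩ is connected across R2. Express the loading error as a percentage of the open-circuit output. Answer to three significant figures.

The divider's output (Thévenin) resistance is R1‖R2 = 679.3 Ω.
Fractional drop under load = R_th/(R_th + R_L) = 679.3 / (679.3 + 9680) = 0.06557.
So the output falls by 6.56 %.

6.56 %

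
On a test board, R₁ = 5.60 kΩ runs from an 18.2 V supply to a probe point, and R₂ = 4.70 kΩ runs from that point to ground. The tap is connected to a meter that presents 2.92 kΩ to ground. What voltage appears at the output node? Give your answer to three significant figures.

V_out ≈ 4.43 V

The load sits in parallel with R₂: R₂‖R_L = (4.70 × 2.92) / (4.70 + 2.92) = 1.801 kΩ.
V_out = 18.2 × 1.801 / (5.60 + 1.801) = 18.2 × 1.801/7.401 = 4.43 V.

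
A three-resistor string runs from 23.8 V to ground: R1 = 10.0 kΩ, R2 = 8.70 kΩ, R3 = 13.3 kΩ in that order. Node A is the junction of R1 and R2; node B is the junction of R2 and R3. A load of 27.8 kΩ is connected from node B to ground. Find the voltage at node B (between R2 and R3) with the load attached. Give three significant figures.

V ≈ 7.73 V

At node B, R3 is in parallel with the load: R3‖R_L = 8.996 kΩ.
Below node A the resistance is R2 + (R3‖R_L) = 17.70 kΩ, so V_A = 23.8 × 17.70/27.70 = 15.21 V.
Then V_B = V_A × (R3‖R_L)/(R2 + R3‖R_L) = 15.21 × 8.996/17.70 = 7.73 V.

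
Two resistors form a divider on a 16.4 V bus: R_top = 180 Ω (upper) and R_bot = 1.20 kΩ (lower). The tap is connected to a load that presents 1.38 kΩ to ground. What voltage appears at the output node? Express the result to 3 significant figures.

V_out ≈ 12.8 V

The load sits in parallel with R_bot: R_bot‖R_L = (1200 × 1380) / (1200 + 1380) = 641.9 Ω.
V_out = 16.4 × 641.9 / (180 + 641.9) = 16.4 × 641.9/821.9 = 12.8 V.
(Unloaded it would have been 14.3 V.)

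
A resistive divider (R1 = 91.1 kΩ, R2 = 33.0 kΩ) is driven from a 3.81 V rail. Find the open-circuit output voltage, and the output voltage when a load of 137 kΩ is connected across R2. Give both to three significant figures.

Unloaded: 1.01 V; loaded: 0.861 V

Open-circuit: V = 3.81 × 33.0/(91.1 + 33.0) = 1.01 V.
With the load, R2 becomes R2‖R_L = 26.59 kΩ, so V = 3.81 × 26.59/117.7 = 0.861 V.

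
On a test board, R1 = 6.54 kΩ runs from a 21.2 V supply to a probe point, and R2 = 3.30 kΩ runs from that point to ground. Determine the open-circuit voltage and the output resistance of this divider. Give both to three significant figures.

V_th is the open-circuit tap voltage: 21.2 × 3.30/(6.54 + 3.30) = 7.11 V.
With the supply zeroed, R1 and R2 appear in parallel from the tap: R_th = R1‖R2 = (6.54 × 3.30)/9.840 = 2.19 kΩ.

V_th = 7.11 V, R_th = 2.19 kΩ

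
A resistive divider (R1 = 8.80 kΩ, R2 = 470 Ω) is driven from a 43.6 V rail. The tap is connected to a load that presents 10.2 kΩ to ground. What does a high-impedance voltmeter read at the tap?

The load sits in parallel with R2: R2‖R_L = (470 × 10200) / (470 + 10200) = 449.3 Ω.
V_out = 43.6 × 449.3 / (8800 + 449.3) = 43.6 × 449.3/9249 = 2.12 V.

V_out ≈ 2.12 V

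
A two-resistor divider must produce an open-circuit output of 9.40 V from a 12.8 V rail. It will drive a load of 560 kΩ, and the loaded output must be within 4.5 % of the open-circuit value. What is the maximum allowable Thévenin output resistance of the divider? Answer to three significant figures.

R_th ≤ 26.4 kΩ

Loading drop = R_th/(R_th + R_L) ≤ 0.0450, so R_th ≤ R_L · ε/(1−ε) = 560 kΩ × 0.0450/0.9550 = 26.4 kΩ.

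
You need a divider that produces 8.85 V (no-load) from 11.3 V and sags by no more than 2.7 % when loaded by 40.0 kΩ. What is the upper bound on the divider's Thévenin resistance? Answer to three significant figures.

R_th ≤ 1.11 kΩ

Loading drop = R_th/(R_th + R_L) ≤ 0.0270, so R_th ≤ R_L · ε/(1−ε) = 40.0 kΩ × 0.0270/0.9730 = 1.11 kΩ.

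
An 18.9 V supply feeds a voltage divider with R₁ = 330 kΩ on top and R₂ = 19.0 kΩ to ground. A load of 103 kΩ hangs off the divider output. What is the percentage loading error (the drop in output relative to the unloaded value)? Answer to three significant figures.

14.9 %

Unloaded V = 18.9 × 19.0/349.0 = 1.0289 V.
Loaded: R₂‖R_L = 16.04 kΩ, giving V = 18.9 × 16.04/346.0 = 0.87612 V.
Drop = (1.0289 − 0.87612) / 1.0289 = 14.9 %.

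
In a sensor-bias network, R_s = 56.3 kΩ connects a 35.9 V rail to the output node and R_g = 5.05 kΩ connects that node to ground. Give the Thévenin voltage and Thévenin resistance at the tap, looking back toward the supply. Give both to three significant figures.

V_th = 2.96 V, R_th = 4.63 kΩ

V_th is the open-circuit tap voltage: 35.9 × 5.05/(56.3 + 5.05) = 2.96 V.
With the supply zeroed, R_s and R_g appear in parallel from the tap: R_th = R_s‖R_g = (56.3 × 5.05)/61.35 = 4.63 kΩ.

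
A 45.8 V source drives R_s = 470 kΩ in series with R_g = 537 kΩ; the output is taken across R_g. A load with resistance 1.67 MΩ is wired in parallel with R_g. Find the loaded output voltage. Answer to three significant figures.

V_out ≈ 21.2 V

The load sits in parallel with R_g: R_g‖R_L = (537 × 1670) / (537 + 1670) = 406.3 kΩ.
V_out = 45.8 × 406.3 / (470 + 406.3) = 45.8 × 406.3/876.3 = 21.2 V.
(Unloaded it would have been 24.4 V.)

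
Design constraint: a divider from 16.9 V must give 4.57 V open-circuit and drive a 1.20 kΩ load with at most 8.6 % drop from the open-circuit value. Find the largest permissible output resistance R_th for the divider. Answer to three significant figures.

Loading drop = R_th/(R_th + R_L) ≤ 0.0860, so R_th ≤ R_L · ε/(1−ε) = 1.20 kΩ × 0.0860/0.9140 = 113 Ω.

R_th ≤ 113 Ω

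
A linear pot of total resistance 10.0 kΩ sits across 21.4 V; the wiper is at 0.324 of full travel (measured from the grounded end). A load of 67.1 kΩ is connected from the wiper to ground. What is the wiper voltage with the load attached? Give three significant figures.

The wiper splits the pot into (1−α)R = 6.760 kΩ above and αR = 3.240 kΩ below.
Lower section ‖ load = 3.091 kΩ.
V_wiper = 21.4 × 3.091/(6.760 + 3.091) = 6.71 V.

V ≈ 6.71 V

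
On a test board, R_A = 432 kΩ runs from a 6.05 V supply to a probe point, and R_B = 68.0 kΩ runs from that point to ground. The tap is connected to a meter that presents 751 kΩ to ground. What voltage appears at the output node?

V_out ≈ 0.763 V

The load sits in parallel with R_B: R_B‖R_L = (68.0 × 751) / (68.0 + 751) = 62.35 kΩ.
V_out = 6.05 × 62.35 / (432 + 62.35) = 6.05 × 62.35/494.4 = 0.763 V.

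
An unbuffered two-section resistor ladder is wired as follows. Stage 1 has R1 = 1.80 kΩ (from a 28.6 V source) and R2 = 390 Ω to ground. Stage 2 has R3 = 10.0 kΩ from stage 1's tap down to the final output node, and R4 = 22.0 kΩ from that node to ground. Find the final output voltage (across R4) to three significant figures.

V_out ≈ 3.47 V

Stage 2 presents R3+R4 = 32000 Ω as a load on stage 1's tap.
Stage 1's lower leg becomes R2‖(R3+R4) = 385.3 Ω, so V_mid = 28.6 × 385.3/2185 = 5.043 V.
Stage 2 is itself unloaded: V_out = V_mid × R4/(R3+R4) = 5.043 × 22000/32000 = 3.47 V.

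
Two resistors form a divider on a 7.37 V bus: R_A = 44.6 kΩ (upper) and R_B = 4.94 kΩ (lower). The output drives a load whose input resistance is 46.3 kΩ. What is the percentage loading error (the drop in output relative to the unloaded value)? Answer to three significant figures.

8.76 %

The divider's output (Thévenin) resistance is R_A‖R_B = 4.447 kΩ.
Fractional drop under load = R_th/(R_th + R_L) = 4.447 / (4.447 + 46.3) = 0.08764.
So the output falls by 8.76 %.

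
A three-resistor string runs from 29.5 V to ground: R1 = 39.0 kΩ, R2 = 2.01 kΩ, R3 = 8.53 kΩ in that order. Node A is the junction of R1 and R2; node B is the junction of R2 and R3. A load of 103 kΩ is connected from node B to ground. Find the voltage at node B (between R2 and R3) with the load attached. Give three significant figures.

V ≈ 4.75 V

At node B, R3 is in parallel with the load: R3‖R_L = 7.878 kΩ.
Below node A the resistance is R2 + (R3‖R_L) = 9.888 kΩ, so V_A = 29.5 × 9.888/48.89 = 5.966 V.
Then V_B = V_A × (R3‖R_L)/(R2 + R3‖R_L) = 5.966 × 7.878/9.888 = 4.75 V.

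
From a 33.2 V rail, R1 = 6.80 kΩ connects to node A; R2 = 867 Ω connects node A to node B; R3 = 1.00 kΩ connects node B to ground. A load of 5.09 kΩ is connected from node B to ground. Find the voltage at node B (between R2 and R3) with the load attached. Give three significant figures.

At node B, R3 is in parallel with the load: R3‖R_L = 835.8 Ω.
Below node A the resistance is R2 + (R3‖R_L) = 1703 Ω, so V_A = 33.2 × 1703/8503 = 6.649 V.
Then V_B = V_A × (R3‖R_L)/(R2 + R3‖R_L) = 6.649 × 835.8/1703 = 3.26 V.

V ≈ 3.26 V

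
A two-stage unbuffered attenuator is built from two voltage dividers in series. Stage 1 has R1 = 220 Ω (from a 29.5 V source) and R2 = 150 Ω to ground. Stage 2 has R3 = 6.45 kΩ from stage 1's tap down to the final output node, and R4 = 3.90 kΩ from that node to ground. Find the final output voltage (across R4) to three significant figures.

Stage 2 presents R3+R4 = 10350 Ω as a load on stage 1's tap.
Stage 1's lower leg becomes R2‖(R3+R4) = 147.9 Ω, so V_mid = 29.5 × 147.9/367.9 = 11.86 V.
Stage 2 is itself unloaded: V_out = V_mid × R4/(R3+R4) = 11.86 × 3900/10350 = 4.47 V.

V_out ≈ 4.47 V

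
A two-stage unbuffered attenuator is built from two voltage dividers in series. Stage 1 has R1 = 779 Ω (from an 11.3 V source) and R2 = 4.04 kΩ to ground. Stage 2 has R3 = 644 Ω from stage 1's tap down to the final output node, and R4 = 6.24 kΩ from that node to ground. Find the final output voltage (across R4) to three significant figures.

Stage 2 presents R3+R4 = 6884 Ω as a load on stage 1's tap.
Stage 1's lower leg becomes R2‖(R3+R4) = 2546 Ω, so V_mid = 11.3 × 2546/3325 = 8.652 V.
Stage 2 is itself unloaded: V_out = V_mid × R4/(R3+R4) = 8.652 × 6240/6884 = 7.84 V.

V_out ≈ 7.84 V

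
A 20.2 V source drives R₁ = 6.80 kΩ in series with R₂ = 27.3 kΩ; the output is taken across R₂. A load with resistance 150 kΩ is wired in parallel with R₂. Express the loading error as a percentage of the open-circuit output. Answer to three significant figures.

The divider's output (Thévenin) resistance is R₁‖R₂ = 5.444 kΩ.
Fractional drop under load = R_th/(R_th + R_L) = 5.444 / (5.444 + 150) = 0.03502.
So the output falls by 3.50 %.

3.50 %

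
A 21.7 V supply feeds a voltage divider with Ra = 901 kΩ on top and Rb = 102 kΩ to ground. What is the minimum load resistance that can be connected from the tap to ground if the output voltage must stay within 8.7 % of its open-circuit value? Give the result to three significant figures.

Output resistance R_th = Ra‖Rb = (901 × 102)/1003 = 91.63 kΩ.
The fractional drop is R_th/(R_th + R_L); requiring this ≤ 0.0870 gives R_L ≥ R_th(1/0.0870 − 1) = 91.63 × 10.49 = 962 kΩ.

R_L(min) ≈ 962 kΩ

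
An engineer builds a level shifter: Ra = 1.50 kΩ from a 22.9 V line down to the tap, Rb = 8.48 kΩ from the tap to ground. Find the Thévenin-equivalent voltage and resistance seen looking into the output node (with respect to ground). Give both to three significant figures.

V_th is the open-circuit tap voltage: 22.9 × 8.48/(1.50 + 8.48) = 19.5 V.
With the supply zeroed, Ra and Rb appear in parallel from the tap: R_th = Ra‖Rb = (1.50 × 8.48)/9.980 = 1.27 kΩ.

V_th = 19.5 V, R_th = 1.27 kΩ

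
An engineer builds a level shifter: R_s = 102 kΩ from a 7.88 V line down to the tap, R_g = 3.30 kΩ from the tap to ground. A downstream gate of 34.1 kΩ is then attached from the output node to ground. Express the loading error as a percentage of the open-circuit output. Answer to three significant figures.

8.57 %

The divider's output (Thévenin) resistance is R_s‖R_g = 3.197 kΩ.
Fractional drop under load = R_th/(R_th + R_L) = 3.197 / (3.197 + 34.1) = 0.08571.
So the output falls by 8.57 %.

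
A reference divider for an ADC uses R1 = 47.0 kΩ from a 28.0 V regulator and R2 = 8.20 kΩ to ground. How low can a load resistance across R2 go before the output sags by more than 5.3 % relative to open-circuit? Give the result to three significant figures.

Output resistance R_th = R1‖R2 = (47.0 × 8.20)/55.20 = 6.982 kΩ.
The fractional drop is R_th/(R_th + R_L); requiring this ≤ 0.0530 gives R_L ≥ R_th(1/0.0530 − 1) = 6.982 × 17.87 = 125 kΩ.

R_L(min) ≈ 125 kΩ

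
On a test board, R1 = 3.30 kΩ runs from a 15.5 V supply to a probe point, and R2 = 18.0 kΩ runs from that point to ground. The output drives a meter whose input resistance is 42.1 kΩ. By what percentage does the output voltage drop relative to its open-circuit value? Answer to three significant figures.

6.21 %

The divider's output (Thévenin) resistance is R1‖R2 = 2.789 kΩ.
Fractional drop under load = R_th/(R_th + R_L) = 2.789 / (2.789 + 42.1) = 0.06213.
So the output falls by 6.21 %.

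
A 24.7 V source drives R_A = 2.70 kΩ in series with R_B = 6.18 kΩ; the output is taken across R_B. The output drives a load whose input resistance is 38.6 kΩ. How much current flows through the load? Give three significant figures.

R_B‖R_L = 5.327 kΩ; V_out = 24.7 × 5.327/8.027 = 16.39 V.
I_L = V_out / R_L = 16.39 / 38.6 kΩ = 0.425 mA.

I_L ≈ 0.425 mA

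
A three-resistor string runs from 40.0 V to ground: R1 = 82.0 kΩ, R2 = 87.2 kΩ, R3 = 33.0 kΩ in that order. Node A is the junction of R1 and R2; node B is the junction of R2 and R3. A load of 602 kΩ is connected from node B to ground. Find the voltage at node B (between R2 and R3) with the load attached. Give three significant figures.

V ≈ 6.24 V

At node B, R3 is in parallel with the load: R3‖R_L = 31.29 kΩ.
Below node A the resistance is R2 + (R3‖R_L) = 118.5 kΩ, so V_A = 40.0 × 118.5/200.5 = 23.64 V.
Then V_B = V_A × (R3‖R_L)/(R2 + R3‖R_L) = 23.64 × 31.29/118.5 = 6.24 V.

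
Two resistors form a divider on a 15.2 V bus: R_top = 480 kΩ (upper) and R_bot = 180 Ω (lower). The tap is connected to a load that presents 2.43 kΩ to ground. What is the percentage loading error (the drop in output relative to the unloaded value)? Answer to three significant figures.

6.89 %

The divider's output (Thévenin) resistance is R_top‖R_bot = 179.9 Ω.
Fractional drop under load = R_th/(R_th + R_L) = 179.9 / (179.9 + 2430) = 0.06894.
So the output falls by 6.89 %.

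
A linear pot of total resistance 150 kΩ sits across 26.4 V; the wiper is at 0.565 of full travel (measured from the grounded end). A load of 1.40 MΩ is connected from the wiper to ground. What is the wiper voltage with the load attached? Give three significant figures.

The wiper splits the pot into (1−α)R = 65.25 kΩ above and αR = 84.75 kΩ below.
Lower section ‖ load = 79.91 kΩ.
V_wiper = 26.4 × 79.91/(65.25 + 79.91) = 14.5 V.

V ≈ 14.5 V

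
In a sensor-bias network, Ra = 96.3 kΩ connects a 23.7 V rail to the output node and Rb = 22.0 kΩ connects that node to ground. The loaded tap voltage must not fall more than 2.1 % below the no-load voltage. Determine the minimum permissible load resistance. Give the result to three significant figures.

R_L(min) ≈ 835 kΩ

Output resistance R_th = Ra‖Rb = (96.3 × 22.0)/118.3 = 17.91 kΩ.
The fractional drop is R_th/(R_th + R_L); requiring this ≤ 0.0210 gives R_L ≥ R_th(1/0.0210 − 1) = 17.91 × 46.62 = 835 kΩ.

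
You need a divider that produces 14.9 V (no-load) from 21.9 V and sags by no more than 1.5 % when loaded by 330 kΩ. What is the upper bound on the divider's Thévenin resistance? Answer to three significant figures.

R_th ≤ 5.03 kΩ

Loading drop = R_th/(R_th + R_L) ≤ 0.0150, so R_th ≤ R_L · ε/(1−ε) = 330 kΩ × 0.0150/0.9850 = 5.03 kΩ.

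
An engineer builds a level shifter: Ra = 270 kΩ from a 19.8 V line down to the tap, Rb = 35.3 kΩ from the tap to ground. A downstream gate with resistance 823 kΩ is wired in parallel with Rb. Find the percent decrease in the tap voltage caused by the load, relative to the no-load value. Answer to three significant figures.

3.65 %

The divider's output (Thévenin) resistance is Ra‖Rb = 31.22 kΩ.
Fractional drop under load = R_th/(R_th + R_L) = 31.22 / (31.22 + 823) = 0.03655.
So the output falls by 3.65 %.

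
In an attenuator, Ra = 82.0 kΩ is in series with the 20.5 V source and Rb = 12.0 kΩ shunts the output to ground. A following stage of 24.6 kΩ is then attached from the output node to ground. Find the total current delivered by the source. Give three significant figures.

I ≈ 0.228 mA

Rb‖R_L = 8.066 kΩ, so the source sees Ra + Rb‖R_L = 90.07 kΩ.
I = 20.5 V / 90.07 kΩ = 0.228 mA.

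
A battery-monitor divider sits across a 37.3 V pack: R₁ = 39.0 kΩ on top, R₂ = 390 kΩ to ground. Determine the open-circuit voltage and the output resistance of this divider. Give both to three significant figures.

V_th is the open-circuit tap voltage: 37.3 × 390/(39.0 + 390) = 33.9 V.
With the supply zeroed, R₁ and R₂ appear in parallel from the tap: R_th = R₁‖R₂ = (39.0 × 390)/429.0 = 35.5 kΩ.

V_th = 33.9 V, R_th = 35.5 kΩ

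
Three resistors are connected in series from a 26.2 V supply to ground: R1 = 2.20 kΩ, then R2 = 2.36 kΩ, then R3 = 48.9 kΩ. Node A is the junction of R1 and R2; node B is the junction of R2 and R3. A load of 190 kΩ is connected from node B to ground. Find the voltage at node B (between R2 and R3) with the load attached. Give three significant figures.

V ≈ 23.5 V

At node B, R3 is in parallel with the load: R3‖R_L = 38.89 kΩ.
Below node A the resistance is R2 + (R3‖R_L) = 41.25 kΩ, so V_A = 26.2 × 41.25/43.45 = 24.87 V.
Then V_B = V_A × (R3‖R_L)/(R2 + R3‖R_L) = 24.87 × 38.89/41.25 = 23.5 V.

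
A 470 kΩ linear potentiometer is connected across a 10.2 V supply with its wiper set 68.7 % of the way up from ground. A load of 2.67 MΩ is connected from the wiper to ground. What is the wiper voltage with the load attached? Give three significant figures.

The wiper splits the pot into (1−α)R = 147.1 kΩ above and αR = 322.9 kΩ below.
Lower section ‖ load = 288.1 kΩ.
V_wiper = 10.2 × 288.1/(147.1 + 288.1) = 6.75 V.

V ≈ 6.75 V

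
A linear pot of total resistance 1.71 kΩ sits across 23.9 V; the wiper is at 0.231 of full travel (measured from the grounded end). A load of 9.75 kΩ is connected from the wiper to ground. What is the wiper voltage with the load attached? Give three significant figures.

The wiper splits the pot into (1−α)R = 1315 Ω above and αR = 395.0 Ω below.
Lower section ‖ load = 379.6 Ω.
V_wiper = 23.9 × 379.6/(1315 + 379.6) = 5.35 V.

V ≈ 5.35 V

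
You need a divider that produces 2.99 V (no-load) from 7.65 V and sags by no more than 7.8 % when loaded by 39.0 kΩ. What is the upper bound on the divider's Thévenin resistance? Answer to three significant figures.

Loading drop = R_th/(R_th + R_L) ≤ 0.0780, so R_th ≤ R_L · ε/(1−ε) = 39.0 kΩ × 0.0780/0.9220 = 3.30 kΩ.
(Any R1, R2 with R2/(R1+R2) = 0.391 and R1‖R2 ≤ 3.30 kΩ will meet the spec.)

R_th ≤ 3.30 kΩ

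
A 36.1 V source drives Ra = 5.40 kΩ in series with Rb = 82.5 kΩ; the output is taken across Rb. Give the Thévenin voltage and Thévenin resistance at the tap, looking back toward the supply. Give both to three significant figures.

V_th is the open-circuit tap voltage: 36.1 × 82.5/(5.40 + 82.5) = 33.9 V.
With the supply zeroed, Ra and Rb appear in parallel from the tap: R_th = Ra‖Rb = (5.40 × 82.5)/87.90 = 5.07 kΩ.

V_th = 33.9 V, R_th = 5.07 kΩ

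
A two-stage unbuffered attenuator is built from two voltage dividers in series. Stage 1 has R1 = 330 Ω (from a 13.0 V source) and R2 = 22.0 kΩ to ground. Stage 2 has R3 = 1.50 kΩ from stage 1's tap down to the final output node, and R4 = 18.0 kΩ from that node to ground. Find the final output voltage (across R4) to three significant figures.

Stage 2 presents R3+R4 = 19500 Ω as a load on stage 1's tap.
Stage 1's lower leg becomes R2‖(R3+R4) = 10340 Ω, so V_mid = 13.0 × 10340/10670 = 12.60 V.
Stage 2 is itself unloaded: V_out = V_mid × R4/(R3+R4) = 12.60 × 18000/19500 = 11.6 V.

V_out ≈ 11.6 V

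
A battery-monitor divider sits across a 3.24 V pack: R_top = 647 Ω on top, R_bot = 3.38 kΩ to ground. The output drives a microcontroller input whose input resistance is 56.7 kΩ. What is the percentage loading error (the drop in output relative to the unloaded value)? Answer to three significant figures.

The divider's output (Thévenin) resistance is R_top‖R_bot = 543.0 Ω.
Fractional drop under load = R_th/(R_th + R_L) = 543.0 / (543.0 + 56700) = 0.009487.
So the output falls by 0.949 %.

0.949 %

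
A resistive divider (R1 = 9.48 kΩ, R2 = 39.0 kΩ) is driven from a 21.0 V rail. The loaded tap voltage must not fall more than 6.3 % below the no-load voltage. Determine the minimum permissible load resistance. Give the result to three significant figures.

R_L(min) ≈ 113 kΩ

Output resistance R_th = R1‖R2 = (9.48 × 39.0)/48.48 = 7.626 kΩ.
The fractional drop is R_th/(R_th + R_L); requiring this ≤ 0.0630 gives R_L ≥ R_th(1/0.0630 − 1) = 7.626 × 14.87 = 113 kΩ.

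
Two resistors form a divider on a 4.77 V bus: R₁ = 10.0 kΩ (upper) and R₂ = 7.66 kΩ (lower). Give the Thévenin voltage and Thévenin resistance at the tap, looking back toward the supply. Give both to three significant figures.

V_th is the open-circuit tap voltage: 4.77 × 7.66/(10.0 + 7.66) = 2.07 V.
With the supply zeroed, R₁ and R₂ appear in parallel from the tap: R_th = R₁‖R₂ = (10.0 × 7.66)/17.66 = 4.34 kΩ.

V_th = 2.07 V, R_th = 4.34 kΩ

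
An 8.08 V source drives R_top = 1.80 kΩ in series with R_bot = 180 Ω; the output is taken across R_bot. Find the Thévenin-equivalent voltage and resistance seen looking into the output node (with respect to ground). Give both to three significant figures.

V_th is the open-circuit tap voltage: 8.08 × 180/(1800 + 180) = 0.735 V.
With the supply zeroed, R_top and R_bot appear in parallel from the tap: R_th = R_top‖R_bot = (1800 × 180)/1980 = 164 Ω.

V_th = 0.735 V, R_th = 164 Ω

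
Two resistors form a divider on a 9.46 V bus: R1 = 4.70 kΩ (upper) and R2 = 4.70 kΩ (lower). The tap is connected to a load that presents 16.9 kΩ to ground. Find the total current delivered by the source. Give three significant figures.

I ≈ 1.13 mA

R2‖R_L = 3.677 kΩ, so the source sees R1 + R2‖R_L = 8.377 kΩ.
I = 9.46 V / 8.377 kΩ = 1.13 mA.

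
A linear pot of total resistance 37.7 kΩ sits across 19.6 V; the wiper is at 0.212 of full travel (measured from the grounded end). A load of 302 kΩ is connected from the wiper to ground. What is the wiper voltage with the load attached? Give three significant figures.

V ≈ 4.07 V

The wiper splits the pot into (1−α)R = 29.71 kΩ above and αR = 7.992 kΩ below.
Lower section ‖ load = 7.786 kΩ.
V_wiper = 19.6 × 7.786/(29.71 + 7.786) = 4.07 V.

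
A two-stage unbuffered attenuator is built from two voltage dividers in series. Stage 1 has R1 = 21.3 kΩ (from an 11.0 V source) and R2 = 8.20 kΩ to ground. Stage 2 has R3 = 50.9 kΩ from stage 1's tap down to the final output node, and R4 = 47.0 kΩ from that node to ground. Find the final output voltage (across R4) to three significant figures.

Stage 2 presents R3+R4 = 97.90 kΩ as a load on stage 1's tap.
Stage 1's lower leg becomes R2‖(R3+R4) = 7.566 kΩ, so V_mid = 11.0 × 7.566/28.87 = 2.883 V.
Stage 2 is itself unloaded: V_out = V_mid × R4/(R3+R4) = 2.883 × 47.0/97.90 = 1.38 V.

V_out ≈ 1.38 V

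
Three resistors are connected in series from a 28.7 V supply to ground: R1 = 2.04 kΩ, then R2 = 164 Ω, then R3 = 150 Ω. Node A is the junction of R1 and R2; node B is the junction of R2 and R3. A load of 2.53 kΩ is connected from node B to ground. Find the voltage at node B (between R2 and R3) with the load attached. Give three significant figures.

V ≈ 1.73 V

At node B, R3 is in parallel with the load: R3‖R_L = 141.6 Ω.
Below node A the resistance is R2 + (R3‖R_L) = 305.6 Ω, so V_A = 28.7 × 305.6/2346 = 3.739 V.
Then V_B = V_A × (R3‖R_L)/(R2 + R3‖R_L) = 3.739 × 141.6/305.6 = 1.73 V.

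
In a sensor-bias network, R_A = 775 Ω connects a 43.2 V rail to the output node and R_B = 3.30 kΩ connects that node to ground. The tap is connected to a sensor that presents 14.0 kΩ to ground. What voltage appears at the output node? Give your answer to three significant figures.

V_out ≈ 33.5 V

The load sits in parallel with R_B: R_B‖R_L = (3300 × 14000) / (3300 + 14000) = 2671 Ω.
V_out = 43.2 × 2671 / (775 + 2671) = 43.2 × 2671/3446 = 33.5 V.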